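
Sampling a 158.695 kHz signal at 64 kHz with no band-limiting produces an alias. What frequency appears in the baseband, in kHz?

Nyquist = 64,000/2 = 32,000 Hz; 158,695 Hz exceeds it.
Alias = |158,695 − 2×64,000| = |158,695 − 128,000| = 30,695 Hz = 30.695 kHz.

30.695 kHz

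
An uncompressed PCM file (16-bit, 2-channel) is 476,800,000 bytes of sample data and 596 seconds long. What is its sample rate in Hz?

Bytes = sample_rate × seconds × bytes_per_sample × channels.
sample_rate = 476,800,000 / (596 × 2 × 2) = 476,800,000 / 2,384 = 200,000 Hz.

200,000 Hz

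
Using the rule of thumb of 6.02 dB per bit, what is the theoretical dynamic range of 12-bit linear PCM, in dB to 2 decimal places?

12 × 6.02 = 72.24 dB.

72.24 dB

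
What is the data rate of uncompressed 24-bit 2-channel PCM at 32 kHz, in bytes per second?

Bit rate = 32,000 × 24 × 2 = 1,536,000 bits/s.
1,536,000 / 8 = 192,000 bytes/s.

192,000 bytes/s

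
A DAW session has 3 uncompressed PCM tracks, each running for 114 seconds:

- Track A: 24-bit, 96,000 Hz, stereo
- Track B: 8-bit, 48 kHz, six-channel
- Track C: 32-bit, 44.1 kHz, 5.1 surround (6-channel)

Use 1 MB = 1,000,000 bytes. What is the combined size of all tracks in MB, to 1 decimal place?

219.2 MB

Track A: 96,000 × 114 × 3 × 2 = 65,664,000 bytes.
Track B: 48,000 × 114 × 1 × 6 = 32,832,000 bytes.
Track C: 44,100 × 114 × 4 × 6 = 120,657,600 bytes.
Total = 219,153,600 bytes = 219.2 MB.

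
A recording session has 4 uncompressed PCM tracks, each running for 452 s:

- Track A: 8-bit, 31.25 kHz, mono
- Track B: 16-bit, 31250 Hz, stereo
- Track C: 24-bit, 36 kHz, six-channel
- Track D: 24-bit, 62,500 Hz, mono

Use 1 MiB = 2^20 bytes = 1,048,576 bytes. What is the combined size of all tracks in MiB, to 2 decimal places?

427.50 MiB

Track A: 31,250 × 452 × 1 × 1 = 14,125,000 bytes.
Track B: 31,250 × 452 × 2 × 2 = 56,500,000 bytes.
Track C: 36,000 × 452 × 3 × 6 = 292,896,000 bytes.
Track D: 62,500 × 452 × 3 × 1 = 84,750,000 bytes.
Total = 448,271,000 bytes = 427.50 MiB.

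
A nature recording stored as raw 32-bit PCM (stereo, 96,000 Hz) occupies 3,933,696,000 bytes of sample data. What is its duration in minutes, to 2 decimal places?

Byte rate = 96,000 × 4 × 2 = 768,000 bytes/s.
Duration = 3,933,696,000 / 768,000 = 5,122 s.
5,122 s / 60 = 85.37 minutes.

85.37 minutes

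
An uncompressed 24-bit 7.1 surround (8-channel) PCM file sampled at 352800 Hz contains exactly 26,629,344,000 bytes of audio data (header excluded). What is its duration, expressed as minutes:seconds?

52:25

Byte rate = 352,800 × 3 × 8 = 8,467,200 bytes/s.
Duration = 26,629,344,000 / 8,467,200 = 3,145 s.
3,145 s = 52:25.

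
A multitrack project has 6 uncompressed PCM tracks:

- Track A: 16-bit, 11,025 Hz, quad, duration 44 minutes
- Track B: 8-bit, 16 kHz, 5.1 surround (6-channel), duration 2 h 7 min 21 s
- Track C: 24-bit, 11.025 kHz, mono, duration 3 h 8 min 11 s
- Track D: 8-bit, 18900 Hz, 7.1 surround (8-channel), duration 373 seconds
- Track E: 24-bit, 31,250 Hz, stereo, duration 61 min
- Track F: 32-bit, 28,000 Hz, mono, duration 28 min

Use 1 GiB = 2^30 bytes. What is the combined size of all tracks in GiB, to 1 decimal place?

2.1 GiB

Track A: 44 minutes = 2,640 s; 11,025 × 2,640 × 2 × 4 = 232,848,000 bytes.
Track B: 2 h 7 min 21 s = 7,641 s; 16,000 × 7,641 × 1 × 6 = 733,536,000 bytes.
Track C: 3 h 8 min 11 s = 11,291 s; 11,025 × 11,291 × 3 × 1 = 373,449,825 bytes.
Track D: 18,900 × 373 × 1 × 8 = 56,397,600 bytes.
Track E: 61 min = 3,660 s; 31,250 × 3,660 × 3 × 2 = 686,250,000 bytes.
Track F: 28 min = 1,680 s; 28,000 × 1,680 × 4 × 1 = 188,160,000 bytes.
Total = 2,270,641,425 bytes = 2.1 GiB.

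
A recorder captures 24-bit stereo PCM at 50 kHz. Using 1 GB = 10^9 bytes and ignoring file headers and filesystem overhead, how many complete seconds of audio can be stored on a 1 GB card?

Uncompressed byte rate = 50,000 × 3 × 2 = 300,000 bytes/s.
Capacity = 1 × 1,000,000,000 = 1,000,000,000 bytes.
1,000,000,000 / 300,000 ≈ 3333.33 s → 3,333 seconds.

3,333 seconds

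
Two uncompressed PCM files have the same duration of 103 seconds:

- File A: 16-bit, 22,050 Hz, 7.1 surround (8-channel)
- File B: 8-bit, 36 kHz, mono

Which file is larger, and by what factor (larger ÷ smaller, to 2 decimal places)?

File A, by a factor of 9.80

File A: 22,050 × 2 × 8 = 352,800 bytes/s.
File B: 36,000 × 1 × 1 = 36,000 bytes/s.
File A is larger; ratio = 36,338,400 / 3,708,000 = 9.80.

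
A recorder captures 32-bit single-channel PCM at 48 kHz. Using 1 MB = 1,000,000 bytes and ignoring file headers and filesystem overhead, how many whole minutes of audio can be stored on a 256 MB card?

Uncompressed byte rate = 48,000 × 4 × 1 = 192,000 bytes/s.
Capacity = 256 × 1,000,000 = 256,000,000 bytes.
256,000,000 / 192,000 ≈ 1333.33 s → 22 minutes.

22 minutes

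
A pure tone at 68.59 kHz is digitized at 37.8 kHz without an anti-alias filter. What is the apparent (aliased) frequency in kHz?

Nyquist = 37,800/2 = 18,900 Hz; 68,590 Hz exceeds it.
Alias = |68,590 − 2×37,800| = |68,590 − 75,600| = 7,010 Hz = 7.01 kHz.

7.01 kHz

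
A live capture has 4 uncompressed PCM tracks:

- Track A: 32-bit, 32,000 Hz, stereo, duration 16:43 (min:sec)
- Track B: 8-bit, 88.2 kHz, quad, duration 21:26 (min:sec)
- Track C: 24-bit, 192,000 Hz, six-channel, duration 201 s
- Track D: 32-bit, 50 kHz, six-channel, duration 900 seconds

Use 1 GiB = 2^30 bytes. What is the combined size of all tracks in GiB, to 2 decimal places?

2.31 GiB

Track A: 16:43 (min:sec) = 1,003 s; 32,000 × 1,003 × 4 × 2 = 256,768,000 bytes.
Track B: 21:26 (min:sec) = 1,286 s; 88,200 × 1,286 × 1 × 4 = 453,700,800 bytes.
Track C: 192,000 × 201 × 3 × 6 = 694,656,000 bytes.
Track D: 50,000 × 900 × 4 × 6 = 1,080,000,000 bytes.
Total = 2,485,124,800 bytes = 2.31 GiB.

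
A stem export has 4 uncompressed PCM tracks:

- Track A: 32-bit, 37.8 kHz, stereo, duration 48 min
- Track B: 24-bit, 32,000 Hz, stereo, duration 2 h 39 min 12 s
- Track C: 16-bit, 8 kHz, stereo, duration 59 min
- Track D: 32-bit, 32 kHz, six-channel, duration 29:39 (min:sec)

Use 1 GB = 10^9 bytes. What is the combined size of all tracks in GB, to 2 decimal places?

Track A: 48 min = 2,880 s; 37,800 × 2,880 × 4 × 2 = 870,912,000 bytes.
Track B: 2 h 39 min 12 s = 9,552 s; 32,000 × 9,552 × 3 × 2 = 1,833,984,000 bytes.
Track C: 59 min = 3,540 s; 8,000 × 3,540 × 2 × 2 = 113,280,000 bytes.
Track D: 29:39 (min:sec) = 1,779 s; 32,000 × 1,779 × 4 × 6 = 1,366,272,000 bytes.
Total = 4,184,448,000 bytes = 4.18 GB.

4.18 GB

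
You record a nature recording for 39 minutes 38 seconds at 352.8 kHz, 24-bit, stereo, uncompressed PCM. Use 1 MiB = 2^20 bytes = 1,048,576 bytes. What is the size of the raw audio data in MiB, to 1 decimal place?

Duration = 39 minutes 38 seconds = 2,378 s.
Bytes = 352,800 samples/s × 2,378 s × 3 bytes/sample × 2 ch = 5,033,750,400 bytes.
5,033,750,400 / 1,048,576 = 4800.6 MiB.

4800.6 MiB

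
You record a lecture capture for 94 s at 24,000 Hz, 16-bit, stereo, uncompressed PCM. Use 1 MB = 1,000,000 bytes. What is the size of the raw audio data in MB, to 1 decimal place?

9.0 MB

Bytes = 24,000 samples/s × 94 s × 2 bytes/sample × 2 ch = 9,024,000 bytes.
9,024,000 / 1,000,000 = 9.0 MB.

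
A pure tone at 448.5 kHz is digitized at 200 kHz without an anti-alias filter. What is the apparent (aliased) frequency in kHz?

48.5 kHz

Nyquist = 200,000/2 = 100,000 Hz; 448,500 Hz exceeds it.
Alias = |448,500 − 2×200,000| = |448,500 − 400,000| = 48,500 Hz = 48.5 kHz.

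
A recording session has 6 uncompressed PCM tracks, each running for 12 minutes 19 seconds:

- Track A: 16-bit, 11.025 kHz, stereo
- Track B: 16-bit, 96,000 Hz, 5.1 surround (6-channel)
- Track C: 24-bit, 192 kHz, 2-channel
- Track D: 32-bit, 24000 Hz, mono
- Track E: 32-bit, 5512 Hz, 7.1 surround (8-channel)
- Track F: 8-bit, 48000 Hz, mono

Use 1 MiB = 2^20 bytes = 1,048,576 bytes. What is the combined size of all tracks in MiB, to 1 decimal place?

12 minutes 19 seconds = 739 s.
Track A: 11,025 × 739 × 2 × 2 = 32,589,900 bytes.
Track B: 96,000 × 739 × 2 × 6 = 851,328,000 bytes.
Track C: 192,000 × 739 × 3 × 2 = 851,328,000 bytes.
Track D: 24,000 × 739 × 4 × 1 = 70,944,000 bytes.
Track E: 5,512 × 739 × 4 × 8 = 130,347,776 bytes.
Track F: 48,000 × 739 × 1 × 1 = 35,472,000 bytes.
Total = 1,972,009,676 bytes = 1880.7 MiB.

1880.7 MiB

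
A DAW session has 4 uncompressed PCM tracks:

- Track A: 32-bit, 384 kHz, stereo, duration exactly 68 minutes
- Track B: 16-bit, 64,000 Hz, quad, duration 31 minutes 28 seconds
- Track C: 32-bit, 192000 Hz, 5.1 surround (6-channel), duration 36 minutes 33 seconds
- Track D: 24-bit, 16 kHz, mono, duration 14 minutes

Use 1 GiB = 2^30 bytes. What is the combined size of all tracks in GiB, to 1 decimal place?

Track A: exactly 68 minutes = 4,080 s; 384,000 × 4,080 × 4 × 2 = 12,533,760,000 bytes.
Track B: 31 minutes 28 seconds = 1,888 s; 64,000 × 1,888 × 2 × 4 = 966,656,000 bytes.
Track C: 36 minutes 33 seconds = 2,193 s; 192,000 × 2,193 × 4 × 6 = 10,105,344,000 bytes.
Track D: 14 minutes = 840 s; 16,000 × 840 × 3 × 1 = 40,320,000 bytes.
Total = 23,646,080,000 bytes = 22.0 GiB.

22.0 GiB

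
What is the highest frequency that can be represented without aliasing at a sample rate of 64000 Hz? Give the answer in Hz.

Nyquist frequency = sample rate / 2 = 64,000 / 2 = 32,000 Hz.

32,000 Hz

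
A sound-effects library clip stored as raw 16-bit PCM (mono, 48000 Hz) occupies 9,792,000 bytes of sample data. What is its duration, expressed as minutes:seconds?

Byte rate = 48,000 × 2 × 1 = 96,000 bytes/s.
Duration = 9,792,000 / 96,000 = 102 s.
102 s = 1:42.

1:42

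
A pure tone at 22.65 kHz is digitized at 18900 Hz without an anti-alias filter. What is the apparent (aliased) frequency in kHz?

3.75 kHz

Nyquist = 18,900/2 = 9,450 Hz; 22,650 Hz exceeds it.
Alias = |22,650 − 1×18,900| = |22,650 − 18,900| = 3,750 Hz = 3.75 kHz.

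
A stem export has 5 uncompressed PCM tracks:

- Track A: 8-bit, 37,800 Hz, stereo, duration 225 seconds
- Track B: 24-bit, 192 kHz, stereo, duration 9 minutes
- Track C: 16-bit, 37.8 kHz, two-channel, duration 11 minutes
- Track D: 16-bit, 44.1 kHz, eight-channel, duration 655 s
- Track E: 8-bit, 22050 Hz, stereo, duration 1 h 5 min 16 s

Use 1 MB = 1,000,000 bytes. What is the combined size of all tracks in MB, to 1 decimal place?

Track A: 37,800 × 225 × 1 × 2 = 17,010,000 bytes.
Track B: 9 minutes = 540 s; 192,000 × 540 × 3 × 2 = 622,080,000 bytes.
Track C: 11 minutes = 660 s; 37,800 × 660 × 2 × 2 = 99,792,000 bytes.
Track D: 44,100 × 655 × 2 × 8 = 462,168,000 bytes.
Track E: 1 h 5 min 16 s = 3,916 s; 22,050 × 3,916 × 1 × 2 = 172,695,600 bytes.
Total = 1,373,745,600 bytes = 1373.7 MB.

1373.7 MB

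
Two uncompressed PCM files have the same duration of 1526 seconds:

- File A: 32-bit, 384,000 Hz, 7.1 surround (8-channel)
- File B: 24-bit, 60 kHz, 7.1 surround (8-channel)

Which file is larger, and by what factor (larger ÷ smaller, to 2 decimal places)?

File A: 384,000 × 4 × 8 = 12,288,000 bytes/s.
File B: 60,000 × 3 × 8 = 1,440,000 bytes/s.
File A is larger; ratio = 18,751,488,000 / 2,197,440,000 = 8.53.

File A, by a factor of 8.53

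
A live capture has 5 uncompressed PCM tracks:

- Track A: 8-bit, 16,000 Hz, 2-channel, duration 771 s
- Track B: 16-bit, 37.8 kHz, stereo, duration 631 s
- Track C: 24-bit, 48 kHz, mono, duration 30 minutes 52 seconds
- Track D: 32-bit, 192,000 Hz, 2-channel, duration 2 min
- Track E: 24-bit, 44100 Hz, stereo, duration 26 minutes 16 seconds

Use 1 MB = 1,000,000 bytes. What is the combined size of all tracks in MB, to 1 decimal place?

988.1 MB

Track A: 16,000 × 771 × 1 × 2 = 24,672,000 bytes.
Track B: 37,800 × 631 × 2 × 2 = 95,407,200 bytes.
Track C: 30 minutes 52 seconds = 1,852 s; 48,000 × 1,852 × 3 × 1 = 266,688,000 bytes.
Track D: 2 min = 120 s; 192,000 × 120 × 4 × 2 = 184,320,000 bytes.
Track E: 26 minutes 16 seconds = 1,576 s; 44,100 × 1,576 × 3 × 2 = 417,009,600 bytes.
Total = 988,096,800 bytes = 988.1 MB.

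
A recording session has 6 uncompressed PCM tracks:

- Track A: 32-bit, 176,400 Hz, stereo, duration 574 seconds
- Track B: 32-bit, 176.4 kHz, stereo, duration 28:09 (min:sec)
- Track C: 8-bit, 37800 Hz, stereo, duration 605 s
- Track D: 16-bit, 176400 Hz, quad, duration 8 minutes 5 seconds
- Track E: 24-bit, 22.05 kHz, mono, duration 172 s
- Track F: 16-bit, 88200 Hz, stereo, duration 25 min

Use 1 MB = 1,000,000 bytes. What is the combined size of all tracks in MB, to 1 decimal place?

Track A: 176,400 × 574 × 4 × 2 = 810,028,800 bytes.
Track B: 28:09 (min:sec) = 1,689 s; 176,400 × 1,689 × 4 × 2 = 2,383,516,800 bytes.
Track C: 37,800 × 605 × 1 × 2 = 45,738,000 bytes.
Track D: 8 minutes 5 seconds = 485 s; 176,400 × 485 × 2 × 4 = 684,432,000 bytes.
Track E: 22,050 × 172 × 3 × 1 = 11,377,800 bytes.
Track F: 25 min = 1,500 s; 88,200 × 1,500 × 2 × 2 = 529,200,000 bytes.
Total = 4,464,293,400 bytes = 4464.3 MB.

4464.3 MB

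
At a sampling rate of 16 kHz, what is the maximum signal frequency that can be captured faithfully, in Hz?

Nyquist frequency = sample rate / 2 = 16,000 / 2 = 8,000 Hz.

8,000 Hz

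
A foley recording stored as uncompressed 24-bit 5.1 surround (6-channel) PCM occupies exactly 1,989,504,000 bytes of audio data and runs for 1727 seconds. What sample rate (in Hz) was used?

64,000 Hz

Bytes = sample_rate × seconds × bytes_per_sample × channels.
sample_rate = 1,989,504,000 / (1,727 × 3 × 6) = 1,989,504,000 / 31,086 = 64,000 Hz.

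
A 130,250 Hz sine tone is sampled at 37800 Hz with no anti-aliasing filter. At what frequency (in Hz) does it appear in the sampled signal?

16,850 Hz

Nyquist = 37,800/2 = 18,900 Hz; 130,250 Hz exceeds it.
Alias = |130,250 − 3×37,800| = |130,250 − 113,400| = 16,850 Hz.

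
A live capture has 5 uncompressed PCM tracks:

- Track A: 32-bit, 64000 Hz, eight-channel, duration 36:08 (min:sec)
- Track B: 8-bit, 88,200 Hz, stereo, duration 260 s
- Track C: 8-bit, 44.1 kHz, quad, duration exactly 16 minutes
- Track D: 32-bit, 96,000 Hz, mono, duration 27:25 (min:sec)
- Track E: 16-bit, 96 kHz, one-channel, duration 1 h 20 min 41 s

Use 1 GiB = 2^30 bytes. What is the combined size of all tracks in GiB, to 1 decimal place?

5.8 GiB

Track A: 36:08 (min:sec) = 2,168 s; 64,000 × 2,168 × 4 × 8 = 4,440,064,000 bytes.
Track B: 88,200 × 260 × 1 × 2 = 45,864,000 bytes.
Track C: exactly 16 minutes = 960 s; 44,100 × 960 × 1 × 4 = 169,344,000 bytes.
Track D: 27:25 (min:sec) = 1,645 s; 96,000 × 1,645 × 4 × 1 = 631,680,000 bytes.
Track E: 1 h 20 min 41 s = 4,841 s; 96,000 × 4,841 × 2 × 1 = 929,472,000 bytes.
Total = 6,216,424,000 bytes = 5.8 GiB.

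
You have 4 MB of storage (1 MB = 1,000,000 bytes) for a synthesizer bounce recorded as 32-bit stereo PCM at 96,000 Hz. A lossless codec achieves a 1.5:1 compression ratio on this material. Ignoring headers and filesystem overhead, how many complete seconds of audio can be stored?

Uncompressed byte rate = 96,000 × 4 × 2 = 768,000 bytes/s.
After 1.5:1 compression, effective rate ≈ 512000 bytes/s.
Capacity = 4 × 1,000,000 = 4,000,000 bytes.
4,000,000 / effective rate ≈ 7.81 s → 7 seconds.

7 seconds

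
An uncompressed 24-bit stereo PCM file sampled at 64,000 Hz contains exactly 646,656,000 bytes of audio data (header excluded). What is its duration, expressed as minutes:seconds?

Byte rate = 64,000 × 3 × 2 = 384,000 bytes/s.
Duration = 646,656,000 / 384,000 = 1,684 s.
1,684 s = 28:04.

28:04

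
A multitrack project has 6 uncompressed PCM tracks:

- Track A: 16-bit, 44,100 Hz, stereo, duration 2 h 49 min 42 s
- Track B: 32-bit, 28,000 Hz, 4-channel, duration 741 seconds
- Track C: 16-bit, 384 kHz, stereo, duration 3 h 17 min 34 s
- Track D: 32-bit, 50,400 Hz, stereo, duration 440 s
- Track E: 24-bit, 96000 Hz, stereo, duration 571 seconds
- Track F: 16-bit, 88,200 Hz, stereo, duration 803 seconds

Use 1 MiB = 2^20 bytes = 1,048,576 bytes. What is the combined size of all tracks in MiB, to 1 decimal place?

20146.8 MiB

Track A: 2 h 49 min 42 s = 10,182 s; 44,100 × 10,182 × 2 × 2 = 1,796,104,800 bytes.
Track B: 28,000 × 741 × 4 × 4 = 331,968,000 bytes.
Track C: 3 h 17 min 34 s = 11,854 s; 384,000 × 11,854 × 2 × 2 = 18,207,744,000 bytes.
Track D: 50,400 × 440 × 4 × 2 = 177,408,000 bytes.
Track E: 96,000 × 571 × 3 × 2 = 328,896,000 bytes.
Track F: 88,200 × 803 × 2 × 2 = 283,298,400 bytes.
Total = 21,125,419,200 bytes = 20146.8 MiB.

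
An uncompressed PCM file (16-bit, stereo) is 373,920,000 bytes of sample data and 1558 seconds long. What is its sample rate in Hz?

60,000 Hz

Bytes = sample_rate × seconds × bytes_per_sample × channels.
sample_rate = 373,920,000 / (1,558 × 2 × 2) = 373,920,000 / 6,232 = 60,000 Hz.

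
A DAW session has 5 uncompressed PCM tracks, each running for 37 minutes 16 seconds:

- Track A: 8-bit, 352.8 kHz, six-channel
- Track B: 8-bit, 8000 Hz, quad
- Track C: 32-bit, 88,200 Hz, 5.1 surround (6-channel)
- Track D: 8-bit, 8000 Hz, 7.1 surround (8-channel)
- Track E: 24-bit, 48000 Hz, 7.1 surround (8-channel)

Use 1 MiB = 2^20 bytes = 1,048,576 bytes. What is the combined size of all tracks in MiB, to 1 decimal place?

37 minutes 16 seconds = 2,236 s.
Track A: 352,800 × 2,236 × 1 × 6 = 4,733,164,800 bytes.
Track B: 8,000 × 2,236 × 1 × 4 = 71,552,000 bytes.
Track C: 88,200 × 2,236 × 4 × 6 = 4,733,164,800 bytes.
Track D: 8,000 × 2,236 × 1 × 8 = 143,104,000 bytes.
Track E: 48,000 × 2,236 × 3 × 8 = 2,575,872,000 bytes.
Total = 12,256,857,600 bytes = 11689.1 MiB.

11689.1 MiB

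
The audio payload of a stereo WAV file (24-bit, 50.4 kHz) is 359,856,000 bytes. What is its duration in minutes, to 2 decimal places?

Byte rate = 50,400 × 3 × 2 = 302,400 bytes/s.
Duration = 359,856,000 / 302,400 = 1,190 s.
1,190 s / 60 = 19.83 minutes.

19.83 minutes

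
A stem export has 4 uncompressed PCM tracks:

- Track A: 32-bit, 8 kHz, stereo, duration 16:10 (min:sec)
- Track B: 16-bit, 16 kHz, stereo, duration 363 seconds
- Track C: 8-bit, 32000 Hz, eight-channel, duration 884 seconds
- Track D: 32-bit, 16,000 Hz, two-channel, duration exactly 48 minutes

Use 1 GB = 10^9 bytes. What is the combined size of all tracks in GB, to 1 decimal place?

0.7 GB

Track A: 16:10 (min:sec) = 970 s; 8,000 × 970 × 4 × 2 = 62,080,000 bytes.
Track B: 16,000 × 363 × 2 × 2 = 23,232,000 bytes.
Track C: 32,000 × 884 × 1 × 8 = 226,304,000 bytes.
Track D: exactly 48 minutes = 2,880 s; 16,000 × 2,880 × 4 × 2 = 368,640,000 bytes.
Total = 680,256,000 bytes = 0.7 GB.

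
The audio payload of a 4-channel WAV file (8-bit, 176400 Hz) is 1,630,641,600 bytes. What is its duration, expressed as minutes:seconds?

Byte rate = 176,400 × 1 × 4 = 705,600 bytes/s.
Duration = 1,630,641,600 / 705,600 = 2,311 s.
2,311 s = 38:31.

38:31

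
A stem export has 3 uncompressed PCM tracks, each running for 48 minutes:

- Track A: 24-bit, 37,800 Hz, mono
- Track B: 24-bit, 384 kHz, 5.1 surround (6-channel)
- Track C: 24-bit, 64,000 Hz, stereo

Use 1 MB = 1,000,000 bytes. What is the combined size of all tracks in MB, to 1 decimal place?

48 minutes = 2,880 s.
Track A: 37,800 × 2,880 × 3 × 1 = 326,592,000 bytes.
Track B: 384,000 × 2,880 × 3 × 6 = 19,906,560,000 bytes.
Track C: 64,000 × 2,880 × 3 × 2 = 1,105,920,000 bytes.
Total = 21,339,072,000 bytes = 21339.1 MB.

21339.1 MB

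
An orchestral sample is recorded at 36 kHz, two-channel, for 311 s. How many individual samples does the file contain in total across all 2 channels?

36,000 × 311 s × 2 ch = 22,392,000 samples.

22,392,000 samples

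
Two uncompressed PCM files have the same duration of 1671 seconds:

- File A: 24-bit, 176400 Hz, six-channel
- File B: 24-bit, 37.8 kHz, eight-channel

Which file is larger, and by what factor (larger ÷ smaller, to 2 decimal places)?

File A: 176,400 × 3 × 6 = 3,175,200 bytes/s.
File B: 37,800 × 3 × 8 = 907,200 bytes/s.
File A is larger; ratio = 5,305,759,200 / 1,515,931,200 = 3.50.

File A, by a factor of 3.50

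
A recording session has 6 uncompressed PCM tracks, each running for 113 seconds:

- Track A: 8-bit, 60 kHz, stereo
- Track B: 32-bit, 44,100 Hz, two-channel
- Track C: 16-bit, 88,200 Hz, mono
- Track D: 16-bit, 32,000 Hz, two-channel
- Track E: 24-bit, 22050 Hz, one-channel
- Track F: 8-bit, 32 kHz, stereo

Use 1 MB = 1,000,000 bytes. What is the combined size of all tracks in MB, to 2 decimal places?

102.53 MB

Track A: 60,000 × 113 × 1 × 2 = 13,560,000 bytes.
Track B: 44,100 × 113 × 4 × 2 = 39,866,400 bytes.
Track C: 88,200 × 113 × 2 × 1 = 19,933,200 bytes.
Track D: 32,000 × 113 × 2 × 2 = 14,464,000 bytes.
Track E: 22,050 × 113 × 3 × 1 = 7,474,950 bytes.
Track F: 32,000 × 113 × 1 × 2 = 7,232,000 bytes.
Total = 102,530,550 bytes = 102.53 MB.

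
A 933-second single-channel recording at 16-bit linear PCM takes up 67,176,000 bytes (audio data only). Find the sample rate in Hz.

36,000 Hz

Bytes = sample_rate × seconds × bytes_per_sample × channels.
sample_rate = 67,176,000 / (933 × 2 × 1) = 67,176,000 / 1,866 = 36,000 Hz.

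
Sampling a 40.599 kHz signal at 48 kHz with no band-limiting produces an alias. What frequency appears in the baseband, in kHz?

Nyquist = 48,000/2 = 24,000 Hz; 40,599 Hz exceeds it.
Alias = |40,599 − 1×48,000| = |40,599 − 48,000| = 7,401 Hz = 7.401 kHz.

7.401 kHz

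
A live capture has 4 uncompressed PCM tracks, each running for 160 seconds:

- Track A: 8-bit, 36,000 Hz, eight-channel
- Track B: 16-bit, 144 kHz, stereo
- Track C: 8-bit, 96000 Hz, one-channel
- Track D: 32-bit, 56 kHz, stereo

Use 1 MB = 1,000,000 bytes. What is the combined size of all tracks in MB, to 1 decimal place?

225.3 MB

Track A: 36,000 × 160 × 1 × 8 = 46,080,000 bytes.
Track B: 144,000 × 160 × 2 × 2 = 92,160,000 bytes.
Track C: 96,000 × 160 × 1 × 1 = 15,360,000 bytes.
Track D: 56,000 × 160 × 4 × 2 = 71,680,000 bytes.
Total = 225,280,000 bytes = 225.3 MB.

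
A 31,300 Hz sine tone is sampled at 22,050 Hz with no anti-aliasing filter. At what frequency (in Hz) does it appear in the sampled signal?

Nyquist = 22,050/2 = 11,025 Hz; 31,300 Hz exceeds it.
Alias = |31,300 − 1×22,050| = |31,300 − 22,050| = 9,250 Hz.

9,250 Hz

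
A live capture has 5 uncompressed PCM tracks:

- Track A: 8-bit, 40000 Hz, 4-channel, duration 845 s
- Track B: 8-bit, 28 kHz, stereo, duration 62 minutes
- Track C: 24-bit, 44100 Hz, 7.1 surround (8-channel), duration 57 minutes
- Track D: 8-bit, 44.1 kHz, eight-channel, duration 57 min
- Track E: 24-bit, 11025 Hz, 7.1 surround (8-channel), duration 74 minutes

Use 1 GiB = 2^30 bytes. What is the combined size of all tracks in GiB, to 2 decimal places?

5.91 GiB

Track A: 40,000 × 845 × 1 × 4 = 135,200,000 bytes.
Track B: 62 minutes = 3,720 s; 28,000 × 3,720 × 1 × 2 = 208,320,000 bytes.
Track C: 57 minutes = 3,420 s; 44,100 × 3,420 × 3 × 8 = 3,619,728,000 bytes.
Track D: 57 min = 3,420 s; 44,100 × 3,420 × 1 × 8 = 1,206,576,000 bytes.
Track E: 74 minutes = 4,440 s; 11,025 × 4,440 × 3 × 8 = 1,174,824,000 bytes.
Total = 6,344,648,000 bytes = 5.91 GiB.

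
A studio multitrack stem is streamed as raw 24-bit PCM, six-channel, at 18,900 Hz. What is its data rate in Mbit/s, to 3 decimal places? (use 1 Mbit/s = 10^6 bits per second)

2.722 Mbit/s

Bit rate = 18,900 × 24 × 6 = 2,721,600 bits/s.
= 2.722 Mbit/s.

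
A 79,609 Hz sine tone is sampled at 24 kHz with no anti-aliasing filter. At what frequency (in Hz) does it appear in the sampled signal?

7,609 Hz

Nyquist = 24,000/2 = 12,000 Hz; 79,609 Hz exceeds it.
Alias = |79,609 − 3×24,000| = |79,609 − 72,000| = 7,609 Hz.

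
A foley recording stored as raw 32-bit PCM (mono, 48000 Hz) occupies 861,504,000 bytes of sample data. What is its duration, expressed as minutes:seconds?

Byte rate = 48,000 × 4 × 1 = 192,000 bytes/s.
Duration = 861,504,000 / 192,000 = 4,487 s.
4,487 s = 74:47.

74:47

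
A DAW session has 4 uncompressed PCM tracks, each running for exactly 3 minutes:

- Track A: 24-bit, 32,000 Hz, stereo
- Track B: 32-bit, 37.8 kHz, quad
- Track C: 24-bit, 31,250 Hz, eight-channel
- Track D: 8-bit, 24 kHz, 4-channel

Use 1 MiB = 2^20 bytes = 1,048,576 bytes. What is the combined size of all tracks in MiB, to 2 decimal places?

exactly 3 minutes = 180 s.
Track A: 32,000 × 180 × 3 × 2 = 34,560,000 bytes.
Track B: 37,800 × 180 × 4 × 4 = 108,864,000 bytes.
Track C: 31,250 × 180 × 3 × 8 = 135,000,000 bytes.
Track D: 24,000 × 180 × 1 × 4 = 17,280,000 bytes.
Total = 295,704,000 bytes = 282.01 MiB.

282.01 MiB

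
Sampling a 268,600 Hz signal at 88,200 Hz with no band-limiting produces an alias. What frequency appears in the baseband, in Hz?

4,000 Hz

Nyquist = 88,200/2 = 44,100 Hz; 268,600 Hz exceeds it.
Alias = |268,600 − 3×88,200| = |268,600 − 264,600| = 4,000 Hz.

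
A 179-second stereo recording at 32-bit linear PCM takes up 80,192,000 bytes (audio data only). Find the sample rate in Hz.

56,000 Hz

Bytes = sample_rate × seconds × bytes_per_sample × channels.
sample_rate = 80,192,000 / (179 × 4 × 2) = 80,192,000 / 1,432 = 56,000 Hz.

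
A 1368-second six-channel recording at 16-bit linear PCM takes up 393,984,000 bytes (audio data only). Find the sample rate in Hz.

Bytes = sample_rate × seconds × bytes_per_sample × channels.
sample_rate = 393,984,000 / (1,368 × 2 × 6) = 393,984,000 / 16,416 = 24,000 Hz.

24,000 Hz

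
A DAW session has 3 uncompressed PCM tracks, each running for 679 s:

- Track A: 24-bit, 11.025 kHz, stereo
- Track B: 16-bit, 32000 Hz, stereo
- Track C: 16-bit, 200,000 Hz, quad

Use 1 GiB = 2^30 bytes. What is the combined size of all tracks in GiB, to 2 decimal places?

1.13 GiB

Track A: 11,025 × 679 × 3 × 2 = 44,915,850 bytes.
Track B: 32,000 × 679 × 2 × 2 = 86,912,000 bytes.
Track C: 200,000 × 679 × 2 × 4 = 1,086,400,000 bytes.
Total = 1,218,227,850 bytes = 1.13 GiB.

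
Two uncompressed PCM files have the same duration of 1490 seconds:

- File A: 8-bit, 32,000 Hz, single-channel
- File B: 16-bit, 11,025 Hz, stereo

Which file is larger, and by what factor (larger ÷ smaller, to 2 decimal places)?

File A: 32,000 × 1 × 1 = 32,000 bytes/s.
File B: 11,025 × 2 × 2 = 44,100 bytes/s.
File B is larger; ratio = 65,709,000 / 47,680,000 = 1.38.

File B, by a factor of 1.38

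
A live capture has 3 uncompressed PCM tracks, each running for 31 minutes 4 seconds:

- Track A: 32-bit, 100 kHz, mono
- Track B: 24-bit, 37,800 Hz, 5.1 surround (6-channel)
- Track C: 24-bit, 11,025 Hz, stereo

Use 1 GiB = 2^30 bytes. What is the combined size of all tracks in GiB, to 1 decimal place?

31 minutes 4 seconds = 1,864 s.
Track A: 100,000 × 1,864 × 4 × 1 = 745,600,000 bytes.
Track B: 37,800 × 1,864 × 3 × 6 = 1,268,265,600 bytes.
Track C: 11,025 × 1,864 × 3 × 2 = 123,303,600 bytes.
Total = 2,137,169,200 bytes = 2.0 GiB.

2.0 GiB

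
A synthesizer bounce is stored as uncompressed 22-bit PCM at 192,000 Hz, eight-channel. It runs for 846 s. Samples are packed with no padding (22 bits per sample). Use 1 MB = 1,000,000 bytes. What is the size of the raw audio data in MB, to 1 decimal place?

3573.5 MB

Bits = 192,000 × 846 × 22 × 8 = 28,588,032,000 bits = 3,573,504,000 bytes.
3,573,504,000 / 1,000,000 = 3573.5 MB.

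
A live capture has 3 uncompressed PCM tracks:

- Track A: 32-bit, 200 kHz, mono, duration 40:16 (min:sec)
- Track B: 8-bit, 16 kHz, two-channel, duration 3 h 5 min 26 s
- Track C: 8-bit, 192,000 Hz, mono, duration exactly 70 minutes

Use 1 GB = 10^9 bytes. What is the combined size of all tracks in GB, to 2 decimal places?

Track A: 40:16 (min:sec) = 2,416 s; 200,000 × 2,416 × 4 × 1 = 1,932,800,000 bytes.
Track B: 3 h 5 min 26 s = 11,126 s; 16,000 × 11,126 × 1 × 2 = 356,032,000 bytes.
Track C: exactly 70 minutes = 4,200 s; 192,000 × 4,200 × 1 × 1 = 806,400,000 bytes.
Total = 3,095,232,000 bytes = 3.10 GB.

3.10 GB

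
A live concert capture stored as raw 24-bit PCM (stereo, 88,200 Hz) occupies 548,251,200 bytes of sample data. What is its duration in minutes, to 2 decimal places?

17.27 minutes

Byte rate = 88,200 × 3 × 2 = 529,200 bytes/s.
Duration = 548,251,200 / 529,200 = 1,036 s.
1,036 s / 60 = 17.27 minutes.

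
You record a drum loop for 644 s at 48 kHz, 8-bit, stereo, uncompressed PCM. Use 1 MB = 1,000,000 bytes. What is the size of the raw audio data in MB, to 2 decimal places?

61.82 MB

Bytes = 48,000 samples/s × 644 s × 1 bytes/sample × 2 ch = 61,824,000 bytes.
61,824,000 / 1,000,000 = 61.82 MB.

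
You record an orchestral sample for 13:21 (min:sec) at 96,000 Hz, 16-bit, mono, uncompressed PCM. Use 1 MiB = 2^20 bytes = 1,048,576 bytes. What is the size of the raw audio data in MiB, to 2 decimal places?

146.67 MiB

Duration = 13:21 (min:sec) = 801 s.
Bytes = 96,000 samples/s × 801 s × 2 bytes/sample × 1 ch = 153,792,000 bytes.
153,792,000 / 1,048,576 = 146.67 MiB.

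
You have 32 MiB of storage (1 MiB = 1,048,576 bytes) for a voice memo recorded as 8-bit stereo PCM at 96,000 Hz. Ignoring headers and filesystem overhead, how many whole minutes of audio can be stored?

2 minutes

Uncompressed byte rate = 96,000 × 1 × 2 = 192,000 bytes/s.
Capacity = 32 × 1,048,576 = 33,554,432 bytes.
33,554,432 / 192,000 ≈ 174.76 s → 2 minutes.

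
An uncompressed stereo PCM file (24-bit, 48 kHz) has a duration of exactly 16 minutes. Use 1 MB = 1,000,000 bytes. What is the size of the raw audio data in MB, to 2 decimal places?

276.48 MB

Duration = exactly 16 minutes = 960 s.
Bytes = 48,000 samples/s × 960 s × 3 bytes/sample × 2 ch = 276,480,000 bytes.
276,480,000 / 1,000,000 = 276.48 MB.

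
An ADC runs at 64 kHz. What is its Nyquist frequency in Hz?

Nyquist frequency = sample rate / 2 = 64,000 / 2 = 32,000 Hz.

32,000 Hz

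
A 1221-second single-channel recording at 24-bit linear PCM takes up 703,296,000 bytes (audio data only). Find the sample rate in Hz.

Bytes = sample_rate × seconds × bytes_per_sample × channels.
sample_rate = 703,296,000 / (1,221 × 3 × 1) = 703,296,000 / 3,663 = 192,000 Hz.

192,000 Hz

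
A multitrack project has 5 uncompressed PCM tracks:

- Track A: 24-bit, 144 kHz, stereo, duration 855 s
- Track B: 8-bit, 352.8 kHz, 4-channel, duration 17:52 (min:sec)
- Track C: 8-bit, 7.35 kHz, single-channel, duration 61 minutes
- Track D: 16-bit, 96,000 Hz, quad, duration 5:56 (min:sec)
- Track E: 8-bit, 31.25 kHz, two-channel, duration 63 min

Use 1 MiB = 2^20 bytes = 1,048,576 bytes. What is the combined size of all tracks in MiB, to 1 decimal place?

2658.9 MiB

Track A: 144,000 × 855 × 3 × 2 = 738,720,000 bytes.
Track B: 17:52 (min:sec) = 1,072 s; 352,800 × 1,072 × 1 × 4 = 1,512,806,400 bytes.
Track C: 61 minutes = 3,660 s; 7,350 × 3,660 × 1 × 1 = 26,901,000 bytes.
Track D: 5:56 (min:sec) = 356 s; 96,000 × 356 × 2 × 4 = 273,408,000 bytes.
Track E: 63 min = 3,780 s; 31,250 × 3,780 × 1 × 2 = 236,250,000 bytes.
Total = 2,788,085,400 bytes = 2658.9 MiB.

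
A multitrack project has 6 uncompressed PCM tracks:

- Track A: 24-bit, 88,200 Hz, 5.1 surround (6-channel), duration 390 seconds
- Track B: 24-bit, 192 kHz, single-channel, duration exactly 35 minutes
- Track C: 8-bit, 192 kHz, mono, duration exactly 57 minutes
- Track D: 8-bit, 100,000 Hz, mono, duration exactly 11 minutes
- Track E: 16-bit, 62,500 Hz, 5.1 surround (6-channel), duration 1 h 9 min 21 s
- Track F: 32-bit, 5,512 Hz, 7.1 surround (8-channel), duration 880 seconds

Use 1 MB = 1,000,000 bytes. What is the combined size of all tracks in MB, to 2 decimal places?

5827.37 MB

Track A: 88,200 × 390 × 3 × 6 = 619,164,000 bytes.
Track B: exactly 35 minutes = 2,100 s; 192,000 × 2,100 × 3 × 1 = 1,209,600,000 bytes.
Track C: exactly 57 minutes = 3,420 s; 192,000 × 3,420 × 1 × 1 = 656,640,000 bytes.
Track D: exactly 11 minutes = 660 s; 100,000 × 660 × 1 × 1 = 66,000,000 bytes.
Track E: 1 h 9 min 21 s = 4,161 s; 62,500 × 4,161 × 2 × 6 = 3,120,750,000 bytes.
Track F: 5,512 × 880 × 4 × 8 = 155,217,920 bytes.
Total = 5,827,371,920 bytes = 5827.37 MB.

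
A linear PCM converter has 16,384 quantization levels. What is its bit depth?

log2(16,384) = 14.

14 bits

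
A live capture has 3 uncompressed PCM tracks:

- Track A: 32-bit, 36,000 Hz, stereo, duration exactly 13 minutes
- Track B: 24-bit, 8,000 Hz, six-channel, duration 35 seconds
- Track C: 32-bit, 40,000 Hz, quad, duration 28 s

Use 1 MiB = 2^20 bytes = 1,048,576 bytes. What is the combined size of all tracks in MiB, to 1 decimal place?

Track A: exactly 13 minutes = 780 s; 36,000 × 780 × 4 × 2 = 224,640,000 bytes.
Track B: 8,000 × 35 × 3 × 6 = 5,040,000 bytes.
Track C: 40,000 × 28 × 4 × 4 = 17,920,000 bytes.
Total = 247,600,000 bytes = 236.1 MiB.

236.1 MiB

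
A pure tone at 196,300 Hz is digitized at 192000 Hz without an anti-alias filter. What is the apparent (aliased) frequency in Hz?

Nyquist = 192,000/2 = 96,000 Hz; 196,300 Hz exceeds it.
Alias = |196,300 − 1×192,000| = |196,300 − 192,000| = 4,300 Hz.

4,300 Hz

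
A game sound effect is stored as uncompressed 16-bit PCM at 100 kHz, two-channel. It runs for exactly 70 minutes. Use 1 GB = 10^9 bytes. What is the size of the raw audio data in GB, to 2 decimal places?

Duration = exactly 70 minutes = 4,200 s.
Bytes = 100,000 samples/s × 4,200 s × 2 bytes/sample × 2 ch = 1,680,000,000 bytes.
1,680,000,000 / 1,000,000,000 = 1.68 GB.

1.68 GB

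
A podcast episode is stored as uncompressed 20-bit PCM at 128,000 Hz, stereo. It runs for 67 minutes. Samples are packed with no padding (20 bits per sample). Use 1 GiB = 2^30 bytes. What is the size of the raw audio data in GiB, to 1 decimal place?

2.4 GiB

Duration = 67 minutes = 4,020 s.
Bits = 128,000 × 4,020 × 20 × 2 = 20,582,400,000 bits = 2,572,800,000 bytes.
2,572,800,000 / 1,073,741,824 = 2.4 GiB.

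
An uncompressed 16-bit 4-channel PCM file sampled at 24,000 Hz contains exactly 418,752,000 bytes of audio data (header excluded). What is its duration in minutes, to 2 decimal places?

Byte rate = 24,000 × 2 × 4 = 192,000 bytes/s.
Duration = 418,752,000 / 192,000 = 2,181 s.
2,181 s / 60 = 36.35 minutes.

36.35 minutes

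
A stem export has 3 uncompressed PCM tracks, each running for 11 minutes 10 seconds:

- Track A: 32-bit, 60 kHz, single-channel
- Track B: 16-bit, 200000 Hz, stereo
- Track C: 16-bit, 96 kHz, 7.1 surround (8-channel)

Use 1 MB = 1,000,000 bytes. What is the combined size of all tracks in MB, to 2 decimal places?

11 minutes 10 seconds = 670 s.
Track A: 60,000 × 670 × 4 × 1 = 160,800,000 bytes.
Track B: 200,000 × 670 × 2 × 2 = 536,000,000 bytes.
Track C: 96,000 × 670 × 2 × 8 = 1,029,120,000 bytes.
Total = 1,725,920,000 bytes = 1725.92 MB.

1725.92 MB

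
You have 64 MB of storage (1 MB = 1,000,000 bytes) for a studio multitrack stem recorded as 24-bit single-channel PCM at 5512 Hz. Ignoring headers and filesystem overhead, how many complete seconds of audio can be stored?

Uncompressed byte rate = 5,512 × 3 × 1 = 16,536 bytes/s.
Capacity = 64 × 1,000,000 = 64,000,000 bytes.
64,000,000 / 16,536 ≈ 3870.34 s → 3,870 seconds.

3,870 seconds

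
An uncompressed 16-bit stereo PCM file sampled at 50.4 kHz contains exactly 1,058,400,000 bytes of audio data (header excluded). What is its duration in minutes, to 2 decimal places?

Byte rate = 50,400 × 2 × 2 = 201,600 bytes/s.
Duration = 1,058,400,000 / 201,600 = 5,250 s.
5,250 s / 60 = 87.50 minutes.

87.50 minutes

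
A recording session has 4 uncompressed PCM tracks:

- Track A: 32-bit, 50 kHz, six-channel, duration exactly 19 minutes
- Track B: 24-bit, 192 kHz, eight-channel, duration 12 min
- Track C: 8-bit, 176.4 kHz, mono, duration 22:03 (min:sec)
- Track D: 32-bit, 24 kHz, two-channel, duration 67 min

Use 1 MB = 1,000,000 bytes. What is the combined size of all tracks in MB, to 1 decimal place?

5691.0 MB

Track A: exactly 19 minutes = 1,140 s; 50,000 × 1,140 × 4 × 6 = 1,368,000,000 bytes.
Track B: 12 min = 720 s; 192,000 × 720 × 3 × 8 = 3,317,760,000 bytes.
Track C: 22:03 (min:sec) = 1,323 s; 176,400 × 1,323 × 1 × 1 = 233,377,200 bytes.
Track D: 67 min = 4,020 s; 24,000 × 4,020 × 4 × 2 = 771,840,000 bytes.
Total = 5,690,977,200 bytes = 5691.0 MB.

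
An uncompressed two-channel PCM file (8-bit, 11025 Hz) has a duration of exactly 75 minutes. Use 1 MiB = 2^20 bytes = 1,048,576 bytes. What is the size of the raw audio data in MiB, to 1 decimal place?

94.6 MiB

Duration = exactly 75 minutes = 4,500 s.
Bytes = 11,025 samples/s × 4,500 s × 1 bytes/sample × 2 ch = 99,225,000 bytes.
99,225,000 / 1,048,576 = 94.6 MiB.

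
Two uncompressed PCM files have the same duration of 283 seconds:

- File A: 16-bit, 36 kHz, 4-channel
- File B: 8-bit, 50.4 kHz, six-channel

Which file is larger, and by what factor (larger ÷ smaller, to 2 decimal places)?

File A: 36,000 × 2 × 4 = 288,000 bytes/s.
File B: 50,400 × 1 × 6 = 302,400 bytes/s.
File B is larger; ratio = 85,579,200 / 81,504,000 = 1.05.

File B, by a factor of 1.05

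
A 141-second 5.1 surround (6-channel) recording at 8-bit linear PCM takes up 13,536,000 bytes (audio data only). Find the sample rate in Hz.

Bytes = sample_rate × seconds × bytes_per_sample × channels.
sample_rate = 13,536,000 / (141 × 1 × 6) = 13,536,000 / 846 = 16,000 Hz.

16,000 Hz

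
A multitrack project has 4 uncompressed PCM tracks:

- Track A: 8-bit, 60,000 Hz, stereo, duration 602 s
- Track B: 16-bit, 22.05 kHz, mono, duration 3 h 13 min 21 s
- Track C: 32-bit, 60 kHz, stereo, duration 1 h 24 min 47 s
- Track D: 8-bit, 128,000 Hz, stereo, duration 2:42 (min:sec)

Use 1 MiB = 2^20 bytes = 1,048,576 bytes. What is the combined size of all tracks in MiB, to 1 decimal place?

Track A: 60,000 × 602 × 1 × 2 = 72,240,000 bytes.
Track B: 3 h 13 min 21 s = 11,601 s; 22,050 × 11,601 × 2 × 1 = 511,604,100 bytes.
Track C: 1 h 24 min 47 s = 5,087 s; 60,000 × 5,087 × 4 × 2 = 2,441,760,000 bytes.
Track D: 2:42 (min:sec) = 162 s; 128,000 × 162 × 1 × 2 = 41,472,000 bytes.
Total = 3,067,076,100 bytes = 2925.0 MiB.

2925.0 MiB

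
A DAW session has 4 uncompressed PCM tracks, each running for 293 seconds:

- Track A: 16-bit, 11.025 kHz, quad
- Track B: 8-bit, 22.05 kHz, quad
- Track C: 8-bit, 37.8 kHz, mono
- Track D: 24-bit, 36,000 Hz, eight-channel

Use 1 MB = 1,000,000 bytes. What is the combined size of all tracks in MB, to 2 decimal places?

Track A: 11,025 × 293 × 2 × 4 = 25,842,600 bytes.
Track B: 22,050 × 293 × 1 × 4 = 25,842,600 bytes.
Track C: 37,800 × 293 × 1 × 1 = 11,075,400 bytes.
Track D: 36,000 × 293 × 3 × 8 = 253,152,000 bytes.
Total = 315,912,600 bytes = 315.91 MB.

315.91 MB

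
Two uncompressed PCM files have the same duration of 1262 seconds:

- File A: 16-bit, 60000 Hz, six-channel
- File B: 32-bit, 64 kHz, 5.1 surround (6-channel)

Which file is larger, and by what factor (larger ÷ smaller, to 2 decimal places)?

File B, by a factor of 2.13

File A: 60,000 × 2 × 6 = 720,000 bytes/s.
File B: 64,000 × 4 × 6 = 1,536,000 bytes/s.
File B is larger; ratio = 1,938,432,000 / 908,640,000 = 2.13.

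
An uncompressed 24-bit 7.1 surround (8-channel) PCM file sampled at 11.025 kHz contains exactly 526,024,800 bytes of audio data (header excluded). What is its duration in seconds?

1,988 seconds

Byte rate = 11,025 × 3 × 8 = 264,600 bytes/s.
Duration = 526,024,800 / 264,600 = 1,988 s.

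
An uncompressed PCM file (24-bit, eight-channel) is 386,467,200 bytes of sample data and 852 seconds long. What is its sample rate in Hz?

18,900 Hz

Bytes = sample_rate × seconds × bytes_per_sample × channels.
sample_rate = 386,467,200 / (852 × 3 × 8) = 386,467,200 / 20,448 = 18,900 Hz.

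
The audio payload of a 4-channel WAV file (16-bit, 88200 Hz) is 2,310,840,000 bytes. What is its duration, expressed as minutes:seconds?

54:35

Byte rate = 88,200 × 2 × 4 = 705,600 bytes/s.
Duration = 2,310,840,000 / 705,600 = 3,275 s.
3,275 s = 54:35.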